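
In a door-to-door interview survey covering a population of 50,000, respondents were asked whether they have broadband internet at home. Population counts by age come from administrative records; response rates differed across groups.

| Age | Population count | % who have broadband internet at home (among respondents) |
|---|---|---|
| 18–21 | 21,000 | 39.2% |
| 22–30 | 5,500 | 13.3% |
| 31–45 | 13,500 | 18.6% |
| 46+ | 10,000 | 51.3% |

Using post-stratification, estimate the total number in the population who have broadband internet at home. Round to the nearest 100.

Estimated count per cell = population count × respondent percentage:
  18–21: 21,000 × 39.2% = 8232
  22–30: 5,500 × 13.3% = 731.5
  31–45: 13,500 × 18.6% = 2511
  46+: 10,000 × 51.3% = 5130
Estimated total = 16604.5 → 16,600.

16,600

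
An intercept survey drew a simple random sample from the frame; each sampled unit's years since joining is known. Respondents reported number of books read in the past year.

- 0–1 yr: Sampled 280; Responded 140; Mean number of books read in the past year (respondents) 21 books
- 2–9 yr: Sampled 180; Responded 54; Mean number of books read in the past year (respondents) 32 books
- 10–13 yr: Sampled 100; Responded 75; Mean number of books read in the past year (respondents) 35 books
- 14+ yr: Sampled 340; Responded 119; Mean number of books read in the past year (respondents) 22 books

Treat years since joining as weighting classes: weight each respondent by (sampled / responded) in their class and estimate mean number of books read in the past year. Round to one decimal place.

Response rates by class: 0–1 yr 140/280 = 50%, 2–9 yr 54/180 = 30%, 10–13 yr 75/100 = 75%, 14+ yr 119/340 = 35%.
Weighting each respondent by the inverse class response rate inflates each class back to its sampled size, so the class weight is n_sampled:
  0–1 yr: 280 × 21 = 5880
  2–9 yr: 180 × 32 = 5760
  10–13 yr: 100 × 35 = 3500
  14+ yr: 340 × 22 = 7480
Adjusted estimate = 22,620 / 900 = 25.1333 → 25.1.

25.1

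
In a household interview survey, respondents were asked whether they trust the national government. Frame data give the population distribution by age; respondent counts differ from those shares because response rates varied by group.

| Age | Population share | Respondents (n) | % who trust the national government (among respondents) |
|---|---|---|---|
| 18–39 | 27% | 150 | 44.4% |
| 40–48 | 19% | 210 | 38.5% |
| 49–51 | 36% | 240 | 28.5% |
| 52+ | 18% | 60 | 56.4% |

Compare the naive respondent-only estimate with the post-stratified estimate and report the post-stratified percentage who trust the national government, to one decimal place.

39.7%

Without adjustment, the pooled respondent share is:
  (150/660)×44.4 + (210/660)×38.5 + (240/660)×28.5 + (60/660)×56.4 = 37.8318%
Post-stratified estimate weights by population shares:
  0.27×44.4 + 0.19×38.5 + 0.36×28.5 + 0.18×56.4 = 39.715%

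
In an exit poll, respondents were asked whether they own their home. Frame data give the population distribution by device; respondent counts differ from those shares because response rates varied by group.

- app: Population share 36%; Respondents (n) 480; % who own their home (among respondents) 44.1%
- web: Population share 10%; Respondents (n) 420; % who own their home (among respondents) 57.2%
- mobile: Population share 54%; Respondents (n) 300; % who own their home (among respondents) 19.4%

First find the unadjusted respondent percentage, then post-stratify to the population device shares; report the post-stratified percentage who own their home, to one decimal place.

32.1%

Unadjusted (pooled respondent) estimate weights by respondent counts:
  (480/1200)×44.1 + (420/1200)×57.2 + (300/1200)×19.4 = 42.51%
Post-stratifying to population shares instead:
  0.36×44.1 + 0.1×57.2 + 0.54×19.4 = 32.072%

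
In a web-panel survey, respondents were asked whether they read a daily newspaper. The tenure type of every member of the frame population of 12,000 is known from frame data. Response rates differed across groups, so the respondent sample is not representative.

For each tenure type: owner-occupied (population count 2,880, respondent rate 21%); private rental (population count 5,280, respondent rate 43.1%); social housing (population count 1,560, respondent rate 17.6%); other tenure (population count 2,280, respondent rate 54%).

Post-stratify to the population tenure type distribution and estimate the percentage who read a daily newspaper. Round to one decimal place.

36.6%

Post-stratification weights by population share, not respondent share:
  owner-occupied: (2,880/12,000) × 21 = 5.04
  private rental: (5,280/12,000) × 43.1 = 18.964
  social housing: (1,560/12,000) × 17.6 = 2.288
  other tenure: (2,280/12,000) × 54 = 10.26
Post-stratified estimate = 36.552 → 36.6%.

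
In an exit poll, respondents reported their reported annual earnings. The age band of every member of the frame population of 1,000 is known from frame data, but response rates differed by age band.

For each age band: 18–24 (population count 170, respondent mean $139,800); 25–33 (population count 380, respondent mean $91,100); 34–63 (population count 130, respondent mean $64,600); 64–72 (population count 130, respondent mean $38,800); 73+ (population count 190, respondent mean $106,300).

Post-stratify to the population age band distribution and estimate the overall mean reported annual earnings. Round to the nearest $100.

$92,000

Weight each group's respondent value by its population share:
  18–24: (170/1,000) × 139,800 = 23,766
  25–33: (380/1,000) × 91,100 = 34,618
  34–63: (130/1,000) × 64,600 = 8398
  64–72: (130/1,000) × 38,800 = 5044
  73+: (190/1,000) × 106,300 = 20,197
Post-stratified estimate = 92,023 → $92,000.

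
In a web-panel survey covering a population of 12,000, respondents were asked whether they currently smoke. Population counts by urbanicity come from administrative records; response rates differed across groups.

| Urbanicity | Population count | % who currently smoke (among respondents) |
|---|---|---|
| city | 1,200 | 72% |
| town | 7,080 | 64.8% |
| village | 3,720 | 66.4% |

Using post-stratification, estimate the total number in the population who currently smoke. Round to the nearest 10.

Apply each group's respondent rate to its population count:
  city: 1,200 × 72% = 864
  town: 7,080 × 64.8% = 4587.84
  village: 3,720 × 66.4% = 2470.08
Estimated total = 7921.92 → 7,920.

7,920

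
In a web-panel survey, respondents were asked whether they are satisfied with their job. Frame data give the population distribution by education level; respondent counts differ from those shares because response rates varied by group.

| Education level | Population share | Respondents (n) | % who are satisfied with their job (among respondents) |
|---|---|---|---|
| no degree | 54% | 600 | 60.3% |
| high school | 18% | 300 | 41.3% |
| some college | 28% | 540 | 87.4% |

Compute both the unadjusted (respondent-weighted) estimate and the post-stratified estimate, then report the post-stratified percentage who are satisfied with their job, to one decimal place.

Unadjusted (pooled respondent) estimate weights by respondent counts:
  (600/1440)×60.3 + (300/1440)×41.3 + (540/1440)×87.4 = 66.5042%
Post-stratified estimate weights by population shares:
  0.54×60.3 + 0.18×41.3 + 0.28×87.4 = 64.468%

64.5%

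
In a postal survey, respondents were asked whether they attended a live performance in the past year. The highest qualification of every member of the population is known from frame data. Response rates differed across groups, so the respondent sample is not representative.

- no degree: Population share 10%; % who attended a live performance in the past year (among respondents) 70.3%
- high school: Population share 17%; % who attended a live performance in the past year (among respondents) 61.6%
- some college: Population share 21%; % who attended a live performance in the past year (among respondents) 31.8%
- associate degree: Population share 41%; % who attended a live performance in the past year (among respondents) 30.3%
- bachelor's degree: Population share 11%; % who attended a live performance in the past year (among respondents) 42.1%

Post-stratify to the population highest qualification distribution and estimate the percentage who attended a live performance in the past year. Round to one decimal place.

41.2%

Each cell contributes population-share × respondent value:
  no degree: 0.1 × 70.3 = 7.03
  high school: 0.17 × 61.6 = 10.472
  some college: 0.21 × 31.8 = 6.678
  associate degree: 0.41 × 30.3 = 12.423
  bachelor's degree: 0.11 × 42.1 = 4.631
Post-stratified estimate = 41.234 → 41.2%.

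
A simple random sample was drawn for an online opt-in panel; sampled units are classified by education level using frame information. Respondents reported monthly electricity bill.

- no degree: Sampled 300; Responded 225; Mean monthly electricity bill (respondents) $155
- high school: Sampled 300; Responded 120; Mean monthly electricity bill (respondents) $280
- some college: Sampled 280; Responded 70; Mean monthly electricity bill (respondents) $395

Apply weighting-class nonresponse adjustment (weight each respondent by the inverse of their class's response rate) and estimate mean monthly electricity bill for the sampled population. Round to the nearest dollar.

$274

Response rates by class: no degree 225/300 = 75%, high school 120/300 = 40%, some college 70/280 = 25%.
With weight = n_sampled/n_responded per class, the weighted class total is n_sampled:
  no degree: 300 × 155 = 46,500
  high school: 300 × 280 = 84,000
  some college: 280 × 395 = 110,600
Adjusted estimate = 241,100 / 880 = 273.977 → $274.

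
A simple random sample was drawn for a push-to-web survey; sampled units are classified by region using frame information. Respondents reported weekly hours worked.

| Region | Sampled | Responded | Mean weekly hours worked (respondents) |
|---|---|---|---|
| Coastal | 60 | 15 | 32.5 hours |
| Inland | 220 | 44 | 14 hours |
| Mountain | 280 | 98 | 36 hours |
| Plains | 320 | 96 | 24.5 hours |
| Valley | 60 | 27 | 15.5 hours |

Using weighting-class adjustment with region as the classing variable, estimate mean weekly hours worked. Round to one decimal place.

Response rates by class: Coastal 15/60 = 25%, Inland 44/220 = 20%, Mountain 98/280 = 35%, Plains 96/320 = 30%, Valley 27/60 = 45%.
Inverse-response-rate weighting restores each class to its sampled count, so class totals weight by n_sampled:
  Coastal: 60 × 32.5 = 1950
  Inland: 220 × 14 = 3080
  Mountain: 280 × 36 = 10,080
  Plains: 320 × 24.5 = 7840
  Valley: 60 × 15.5 = 930
Adjusted estimate = 23,880 / 940 = 25.4043 → 25.4.

25.4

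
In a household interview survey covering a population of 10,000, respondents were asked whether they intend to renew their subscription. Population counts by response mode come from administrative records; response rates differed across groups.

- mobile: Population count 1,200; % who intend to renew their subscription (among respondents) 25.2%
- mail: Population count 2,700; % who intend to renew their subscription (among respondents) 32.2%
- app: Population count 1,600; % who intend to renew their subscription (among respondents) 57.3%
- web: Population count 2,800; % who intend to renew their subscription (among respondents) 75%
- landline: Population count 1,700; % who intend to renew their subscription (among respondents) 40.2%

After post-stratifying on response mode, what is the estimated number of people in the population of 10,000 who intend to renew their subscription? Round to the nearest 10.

4,870

Apply each group's respondent rate to its population count:
  mobile: 1,200 × 25.2% = 302.4
  mail: 2,700 × 32.2% = 869.4
  app: 1,600 × 57.3% = 916.8
  web: 2,800 × 75% = 2100
  landline: 1,700 × 40.2% = 683.4
Estimated total = 4872 → 4,870.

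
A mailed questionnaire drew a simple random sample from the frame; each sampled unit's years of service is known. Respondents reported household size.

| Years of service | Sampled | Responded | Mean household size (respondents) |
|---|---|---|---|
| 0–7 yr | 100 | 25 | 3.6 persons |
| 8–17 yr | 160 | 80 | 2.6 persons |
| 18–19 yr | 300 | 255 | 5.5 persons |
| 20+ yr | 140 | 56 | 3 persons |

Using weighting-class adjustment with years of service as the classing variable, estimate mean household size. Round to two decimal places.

Class response rates: 0–7 yr 25/100 = 25%, 8–17 yr 80/160 = 50%, 18–19 yr 255/300 = 85%, 20+ yr 56/140 = 40%.
Inverse-response-rate weighting restores each class to its sampled count, so class totals weight by n_sampled:
  0–7 yr: 100 × 3.6 = 360
  8–17 yr: 160 × 2.6 = 416
  18–19 yr: 300 × 5.5 = 1650
  20+ yr: 140 × 3 = 420
Adjusted estimate = 2846 / 700 = 4.06571 → 4.07.

4.07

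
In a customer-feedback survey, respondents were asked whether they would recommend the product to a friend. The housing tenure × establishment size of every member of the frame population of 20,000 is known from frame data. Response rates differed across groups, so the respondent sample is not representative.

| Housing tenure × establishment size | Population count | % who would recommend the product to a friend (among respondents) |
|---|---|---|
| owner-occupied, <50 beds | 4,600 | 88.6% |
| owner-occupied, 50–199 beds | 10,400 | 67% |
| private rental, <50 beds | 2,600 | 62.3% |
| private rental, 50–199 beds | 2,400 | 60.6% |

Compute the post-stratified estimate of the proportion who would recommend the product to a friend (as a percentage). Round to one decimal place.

70.6%

Weight each group's respondent value by its population share:
  owner-occupied, <50 beds: (4,600/20,000) × 88.6 = 20.378
  owner-occupied, 50–199 beds: (10,400/20,000) × 67 = 34.84
  private rental, <50 beds: (2,600/20,000) × 62.3 = 8.099
  private rental, 50–199 beds: (2,400/20,000) × 60.6 = 7.272
Post-stratified estimate = 70.589 → 70.6%.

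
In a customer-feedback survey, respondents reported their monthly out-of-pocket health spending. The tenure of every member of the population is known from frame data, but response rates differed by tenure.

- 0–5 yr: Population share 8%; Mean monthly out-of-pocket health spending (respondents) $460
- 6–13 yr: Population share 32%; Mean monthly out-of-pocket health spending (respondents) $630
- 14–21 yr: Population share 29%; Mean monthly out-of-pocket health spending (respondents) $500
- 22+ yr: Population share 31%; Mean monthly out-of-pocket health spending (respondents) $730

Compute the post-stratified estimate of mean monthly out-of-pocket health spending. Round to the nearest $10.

$610

Reweight to the known tenure distribution:
  0–5 yr: 0.08 × 460 = 36.8
  6–13 yr: 0.32 × 630 = 201.6
  14–21 yr: 0.29 × 500 = 145
  22+ yr: 0.31 × 730 = 226.3
Post-stratified estimate = 609.7 → $610.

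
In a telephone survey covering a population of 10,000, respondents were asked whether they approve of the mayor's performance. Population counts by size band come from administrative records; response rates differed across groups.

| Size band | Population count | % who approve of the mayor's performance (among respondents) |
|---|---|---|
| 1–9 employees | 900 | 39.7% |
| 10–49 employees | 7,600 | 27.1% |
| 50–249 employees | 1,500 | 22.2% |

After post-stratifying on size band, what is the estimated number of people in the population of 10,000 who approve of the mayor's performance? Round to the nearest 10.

2,750

Each cell contributes its population count × the respondent rate:
  1–9 employees: 900 × 39.7% = 357.3
  10–49 employees: 7,600 × 27.1% = 2059.6
  50–249 employees: 1,500 × 22.2% = 333
Estimated total = 2749.9 → 2,750.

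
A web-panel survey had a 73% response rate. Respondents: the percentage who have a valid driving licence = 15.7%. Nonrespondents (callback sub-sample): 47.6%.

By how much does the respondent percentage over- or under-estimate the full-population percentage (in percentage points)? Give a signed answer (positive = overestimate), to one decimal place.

-8.6 percentage points

Nonresponse fraction = 1 − 0.73 = 0.27.
Bias = (nonresponse fraction) × (respondent percentage − nonrespondent percentage)
     = 0.27 × (15.7 − 47.6) = 0.27 × -31.9 = -8.613.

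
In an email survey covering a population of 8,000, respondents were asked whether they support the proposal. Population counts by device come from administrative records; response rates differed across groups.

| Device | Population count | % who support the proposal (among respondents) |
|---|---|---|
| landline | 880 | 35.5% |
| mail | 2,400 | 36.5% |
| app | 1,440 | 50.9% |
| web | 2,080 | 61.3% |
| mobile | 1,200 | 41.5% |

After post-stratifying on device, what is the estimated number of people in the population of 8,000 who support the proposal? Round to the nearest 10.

3,690

Apply each group's respondent rate to its population count:
  landline: 880 × 35.5% = 312.4
  mail: 2,400 × 36.5% = 876
  app: 1,440 × 50.9% = 732.96
  web: 2,080 × 61.3% = 1275.04
  mobile: 1,200 × 41.5% = 498
Estimated total = 3694.4 → 3,690.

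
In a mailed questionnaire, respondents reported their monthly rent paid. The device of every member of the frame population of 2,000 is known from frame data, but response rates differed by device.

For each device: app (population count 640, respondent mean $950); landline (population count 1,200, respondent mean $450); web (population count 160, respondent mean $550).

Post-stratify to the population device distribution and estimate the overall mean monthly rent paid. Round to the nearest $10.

Post-stratification weights by population share, not respondent share:
  app: (640/2,000) × 950 = 304
  landline: (1,200/2,000) × 450 = 270
  web: (160/2,000) × 550 = 44
Post-stratified estimate = 618 → $620.

$620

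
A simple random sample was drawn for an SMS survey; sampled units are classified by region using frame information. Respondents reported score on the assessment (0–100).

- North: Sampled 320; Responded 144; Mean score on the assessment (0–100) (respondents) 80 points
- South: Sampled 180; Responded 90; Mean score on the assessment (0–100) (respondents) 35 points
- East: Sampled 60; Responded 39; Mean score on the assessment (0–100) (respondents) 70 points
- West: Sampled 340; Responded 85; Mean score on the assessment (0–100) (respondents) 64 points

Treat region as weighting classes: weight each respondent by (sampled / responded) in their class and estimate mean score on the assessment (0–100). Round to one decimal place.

64.3

Response rates by class: North 144/320 = 45%, South 90/180 = 50%, East 39/60 = 65%, West 85/340 = 25%.
With weight = n_sampled/n_responded per class, the weighted class total is n_sampled:
  North: 320 × 80 = 25,600
  South: 180 × 35 = 6300
  East: 60 × 70 = 4200
  West: 340 × 64 = 21,760
Adjusted estimate = 57,860 / 900 = 64.2889 → 64.3.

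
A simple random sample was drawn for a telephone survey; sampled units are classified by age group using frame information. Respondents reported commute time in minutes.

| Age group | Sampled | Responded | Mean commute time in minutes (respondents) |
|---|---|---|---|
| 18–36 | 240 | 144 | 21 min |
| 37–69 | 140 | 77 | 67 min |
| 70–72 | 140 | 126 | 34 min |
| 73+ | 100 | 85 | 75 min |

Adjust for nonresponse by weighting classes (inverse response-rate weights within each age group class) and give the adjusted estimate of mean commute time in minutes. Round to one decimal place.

43.0

Response rates by class: 18–36 144/240 = 60%, 37–69 77/140 = 55%, 70–72 126/140 = 90%, 73+ 85/100 = 85%.
Weighting each respondent by the inverse class response rate inflates each class back to its sampled size, so the class weight is n_sampled:
  18–36: 240 × 21 = 5040
  37–69: 140 × 67 = 9380
  70–72: 140 × 34 = 4760
  73+: 100 × 75 = 7500
Adjusted estimate = 26,680 / 620 = 43.0323 → 43.0.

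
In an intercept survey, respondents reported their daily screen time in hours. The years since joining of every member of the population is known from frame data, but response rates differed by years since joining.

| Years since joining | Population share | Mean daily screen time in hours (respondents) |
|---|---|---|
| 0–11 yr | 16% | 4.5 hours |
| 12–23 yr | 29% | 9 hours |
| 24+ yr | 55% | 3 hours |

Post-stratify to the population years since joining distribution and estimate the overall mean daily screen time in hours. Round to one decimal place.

5.0

Weight each group's respondent value by its population share:
  0–11 yr: 0.16 × 4.5 = 0.72
  12–23 yr: 0.29 × 9 = 2.61
  24+ yr: 0.55 × 3 = 1.65
Post-stratified estimate = 4.98 → 5.0.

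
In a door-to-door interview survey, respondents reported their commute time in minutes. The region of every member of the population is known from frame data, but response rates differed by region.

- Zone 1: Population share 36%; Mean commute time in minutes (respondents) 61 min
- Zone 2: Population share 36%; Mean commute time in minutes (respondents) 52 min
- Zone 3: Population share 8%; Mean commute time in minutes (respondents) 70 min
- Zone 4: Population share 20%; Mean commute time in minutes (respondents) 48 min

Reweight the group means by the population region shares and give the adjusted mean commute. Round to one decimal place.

55.9

Each cell contributes population-share × respondent value:
  Zone 1: 0.36 × 61 = 21.96
  Zone 2: 0.36 × 52 = 18.72
  Zone 3: 0.08 × 70 = 5.6
  Zone 4: 0.2 × 48 = 9.6
Post-stratified estimate = 55.88 → 55.9.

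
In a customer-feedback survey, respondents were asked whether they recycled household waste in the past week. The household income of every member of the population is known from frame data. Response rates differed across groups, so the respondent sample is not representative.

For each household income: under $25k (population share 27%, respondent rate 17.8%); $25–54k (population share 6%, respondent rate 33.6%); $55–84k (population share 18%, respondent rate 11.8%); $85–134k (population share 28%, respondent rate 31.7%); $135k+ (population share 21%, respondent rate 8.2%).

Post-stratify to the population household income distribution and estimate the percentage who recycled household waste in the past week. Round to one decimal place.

Each cell contributes population-share × respondent value:
  under $25k: 0.27 × 17.8 = 4.806
  $25–54k: 0.06 × 33.6 = 2.016
  $55–84k: 0.18 × 11.8 = 2.124
  $85–134k: 0.28 × 31.7 = 8.876
  $135k+: 0.21 × 8.2 = 1.722
Post-stratified estimate = 19.544 → 19.5%.

19.5%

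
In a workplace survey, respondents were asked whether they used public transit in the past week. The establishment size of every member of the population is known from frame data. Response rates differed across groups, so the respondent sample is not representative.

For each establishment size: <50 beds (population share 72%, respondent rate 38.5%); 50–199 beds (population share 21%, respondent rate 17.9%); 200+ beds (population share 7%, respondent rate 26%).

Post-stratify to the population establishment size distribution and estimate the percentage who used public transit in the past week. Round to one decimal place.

33.3%

Post-stratification weights by population share, not respondent share:
  <50 beds: 0.72 × 38.5 = 27.72
  50–199 beds: 0.21 × 17.9 = 3.759
  200+ beds: 0.07 × 26 = 1.82
Post-stratified estimate = 33.299 → 33.3%.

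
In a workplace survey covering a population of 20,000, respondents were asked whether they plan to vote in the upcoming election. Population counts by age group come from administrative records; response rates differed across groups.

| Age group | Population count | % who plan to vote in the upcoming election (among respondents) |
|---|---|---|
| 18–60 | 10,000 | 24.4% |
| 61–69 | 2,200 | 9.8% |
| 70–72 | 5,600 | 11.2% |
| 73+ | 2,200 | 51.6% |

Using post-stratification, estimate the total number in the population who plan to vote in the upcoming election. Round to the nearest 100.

Each cell contributes its population count × the respondent rate:
  18–60: 10,000 × 24.4% = 2440
  61–69: 2,200 × 9.8% = 215.6
  70–72: 5,600 × 11.2% = 627.2
  73+: 2,200 × 51.6% = 1135.2
Estimated total = 4418 → 4,400.

4,400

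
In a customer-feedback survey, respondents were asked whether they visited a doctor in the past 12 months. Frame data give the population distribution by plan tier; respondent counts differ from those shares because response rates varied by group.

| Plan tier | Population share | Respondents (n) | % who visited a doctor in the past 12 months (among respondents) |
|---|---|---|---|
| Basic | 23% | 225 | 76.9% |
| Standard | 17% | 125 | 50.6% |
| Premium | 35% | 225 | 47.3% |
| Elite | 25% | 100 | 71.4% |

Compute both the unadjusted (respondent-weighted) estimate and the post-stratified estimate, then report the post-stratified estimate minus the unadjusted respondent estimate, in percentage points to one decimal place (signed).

Naive respondent-only estimate (weights = respondent counts):
  (225/675)×76.9 + (125/675)×50.6 + (225/675)×47.3 + (100/675)×71.4 = 61.3481%
Reweighting by population plan tier shares:
  0.23×76.9 + 0.17×50.6 + 0.35×47.3 + 0.25×71.4 = 60.694%
Difference = 60.694 − 61.3481 = -0.6541 pp.

-0.7 percentage points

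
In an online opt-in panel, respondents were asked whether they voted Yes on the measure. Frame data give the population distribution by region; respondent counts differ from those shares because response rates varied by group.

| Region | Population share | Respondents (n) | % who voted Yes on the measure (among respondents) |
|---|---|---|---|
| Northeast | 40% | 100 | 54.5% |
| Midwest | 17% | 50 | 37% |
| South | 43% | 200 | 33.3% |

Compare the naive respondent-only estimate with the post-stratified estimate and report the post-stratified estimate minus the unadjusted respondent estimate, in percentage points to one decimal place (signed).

Unadjusted (pooled respondent) estimate weights by respondent counts:
  (100/350)×54.5 + (50/350)×37 + (200/350)×33.3 = 39.8857%
Reweighting by population region shares:
  0.4×54.5 + 0.17×37 + 0.43×33.3 = 42.409%
Difference = 42.409 − 39.8857 = 2.5233 pp.

+2.5 percentage points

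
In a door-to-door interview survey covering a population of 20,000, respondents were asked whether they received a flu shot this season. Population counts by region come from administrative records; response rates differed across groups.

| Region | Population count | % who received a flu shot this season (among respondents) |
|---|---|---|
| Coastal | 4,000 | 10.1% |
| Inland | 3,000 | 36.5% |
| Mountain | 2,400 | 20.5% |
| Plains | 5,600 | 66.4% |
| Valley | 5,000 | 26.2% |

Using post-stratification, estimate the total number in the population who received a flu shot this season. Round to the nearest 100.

7,000

Apply each group's respondent rate to its population count:
  Coastal: 4,000 × 10.1% = 404
  Inland: 3,000 × 36.5% = 1095
  Mountain: 2,400 × 20.5% = 492
  Plains: 5,600 × 66.4% = 3718.4
  Valley: 5,000 × 26.2% = 1310
Estimated total = 7019.4 → 7,000.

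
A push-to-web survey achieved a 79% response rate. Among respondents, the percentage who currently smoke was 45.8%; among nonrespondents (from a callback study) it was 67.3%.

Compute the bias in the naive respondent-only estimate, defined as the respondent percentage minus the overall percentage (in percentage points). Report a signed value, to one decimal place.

-4.5 percentage points

Nonresponse fraction = 1 − 0.79 = 0.21.
Bias = (nonresponse fraction) × (respondent percentage − nonrespondent percentage)
     = 0.21 × (45.8 − 67.3) = 0.21 × -21.5 = -4.515.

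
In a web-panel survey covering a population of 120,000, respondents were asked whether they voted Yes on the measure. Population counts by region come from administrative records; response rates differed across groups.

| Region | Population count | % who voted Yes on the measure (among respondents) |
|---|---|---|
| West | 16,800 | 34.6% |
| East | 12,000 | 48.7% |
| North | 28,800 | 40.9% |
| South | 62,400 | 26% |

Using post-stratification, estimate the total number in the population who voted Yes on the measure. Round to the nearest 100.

39,700

Each cell contributes its population count × the respondent rate:
  West: 16,800 × 34.6% = 5812.8
  East: 12,000 × 48.7% = 5844
  North: 28,800 × 40.9% = 11779.2
  South: 62,400 × 26% = 16,224
Estimated total = 39,660 → 39,700.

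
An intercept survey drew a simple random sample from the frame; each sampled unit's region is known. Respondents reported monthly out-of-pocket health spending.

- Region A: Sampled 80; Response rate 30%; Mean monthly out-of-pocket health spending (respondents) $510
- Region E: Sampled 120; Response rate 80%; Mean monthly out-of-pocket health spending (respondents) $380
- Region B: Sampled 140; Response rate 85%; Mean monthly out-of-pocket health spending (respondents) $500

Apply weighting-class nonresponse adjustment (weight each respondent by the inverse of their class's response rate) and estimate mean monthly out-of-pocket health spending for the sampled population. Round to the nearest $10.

With weight = n_sampled/n_responded per class, the weighted class total is n_sampled:
  Region A: 80 × 510 = 40,800
  Region E: 120 × 380 = 45,600
  Region B: 140 × 500 = 70,000
Adjusted estimate = 156,400 / 340 = 460 → $460.

$460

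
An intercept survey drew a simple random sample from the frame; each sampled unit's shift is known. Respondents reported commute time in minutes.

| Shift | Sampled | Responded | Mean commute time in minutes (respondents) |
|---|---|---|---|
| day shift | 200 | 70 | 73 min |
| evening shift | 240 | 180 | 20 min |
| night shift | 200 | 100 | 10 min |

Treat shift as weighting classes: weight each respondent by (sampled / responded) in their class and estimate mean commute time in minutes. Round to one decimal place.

Class response rates: day shift 70/200 = 35%, evening shift 180/240 = 75%, night shift 100/200 = 50%.
Weighting each respondent by the inverse class response rate inflates each class back to its sampled size, so the class weight is n_sampled:
  day shift: 200 × 73 = 14,600
  evening shift: 240 × 20 = 4800
  night shift: 200 × 10 = 2000
Adjusted estimate = 21,400 / 640 = 33.4375 → 33.4.

33.4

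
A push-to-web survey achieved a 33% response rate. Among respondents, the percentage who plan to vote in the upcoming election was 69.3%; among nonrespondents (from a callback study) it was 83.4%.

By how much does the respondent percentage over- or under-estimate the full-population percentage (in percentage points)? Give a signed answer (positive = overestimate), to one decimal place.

-9.4 percentage points

Nonresponse fraction = 1 − 0.33 = 0.67.
Bias = (nonresponse fraction) × (respondent percentage − nonrespondent percentage)
     = 0.67 × (69.3 − 83.4) = 0.67 × -14.1 = -9.447.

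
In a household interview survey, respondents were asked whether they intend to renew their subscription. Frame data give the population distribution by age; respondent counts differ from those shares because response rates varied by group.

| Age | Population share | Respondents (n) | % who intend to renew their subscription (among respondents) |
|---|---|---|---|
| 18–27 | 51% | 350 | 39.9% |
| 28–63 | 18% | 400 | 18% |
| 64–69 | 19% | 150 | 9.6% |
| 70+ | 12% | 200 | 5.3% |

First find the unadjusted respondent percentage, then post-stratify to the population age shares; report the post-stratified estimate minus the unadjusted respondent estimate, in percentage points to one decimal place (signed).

Without adjustment, the pooled respondent share is:
  (350/1100)×39.9 + (400/1100)×18 + (150/1100)×9.6 + (200/1100)×5.3 = 21.5136%
Post-stratifying to population shares instead:
  0.51×39.9 + 0.18×18 + 0.19×9.6 + 0.12×5.3 = 26.049%
Difference = 26.049 − 21.5136 = 4.5354 pp.

+4.5 percentage points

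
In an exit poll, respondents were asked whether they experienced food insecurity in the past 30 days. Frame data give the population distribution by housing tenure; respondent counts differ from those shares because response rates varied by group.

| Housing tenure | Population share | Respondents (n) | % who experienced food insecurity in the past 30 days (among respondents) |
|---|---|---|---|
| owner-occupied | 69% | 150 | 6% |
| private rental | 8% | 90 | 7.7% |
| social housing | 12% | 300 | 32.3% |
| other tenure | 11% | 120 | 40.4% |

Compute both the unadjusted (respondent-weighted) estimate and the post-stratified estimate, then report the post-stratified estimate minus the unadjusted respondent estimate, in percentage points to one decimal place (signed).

-11.4 percentage points

Unadjusted (pooled respondent) estimate weights by respondent counts:
  (150/660)×6 + (90/660)×7.7 + (300/660)×32.3 + (120/660)×40.4 = 24.4409%
Reweighting by population housing tenure shares:
  0.69×6 + 0.08×7.7 + 0.12×32.3 + 0.11×40.4 = 13.076%
Difference = 13.076 − 24.4409 = -11.3649 pp.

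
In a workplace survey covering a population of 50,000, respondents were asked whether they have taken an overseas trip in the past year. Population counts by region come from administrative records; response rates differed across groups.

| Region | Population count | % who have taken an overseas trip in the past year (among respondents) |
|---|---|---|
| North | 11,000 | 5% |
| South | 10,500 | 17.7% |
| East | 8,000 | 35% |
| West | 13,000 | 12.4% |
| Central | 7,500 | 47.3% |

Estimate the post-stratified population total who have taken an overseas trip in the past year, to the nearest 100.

Estimated count per cell = population count × respondent percentage:
  North: 11,000 × 5% = 550
  South: 10,500 × 17.7% = 1858.5
  East: 8,000 × 35% = 2800
  West: 13,000 × 12.4% = 1612
  Central: 7,500 × 47.3% = 3547.5
Estimated total = 10,368 → 10,400.

10,400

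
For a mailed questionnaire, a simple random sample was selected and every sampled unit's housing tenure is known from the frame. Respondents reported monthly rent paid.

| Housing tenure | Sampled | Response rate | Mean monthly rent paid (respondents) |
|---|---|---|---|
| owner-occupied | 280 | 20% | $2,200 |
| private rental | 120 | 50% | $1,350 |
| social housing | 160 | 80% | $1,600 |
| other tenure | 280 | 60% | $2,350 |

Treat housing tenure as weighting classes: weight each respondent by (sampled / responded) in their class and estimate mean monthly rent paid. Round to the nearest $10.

Each respondent's weight = sampled/responded in their class; summing within a class gives n_sampled, so:
  owner-occupied: 280 × 2200 = 616,000
  private rental: 120 × 1350 = 162,000
  social housing: 160 × 1600 = 256,000
  other tenure: 280 × 2350 = 658,000
Adjusted estimate = 1,692,000 / 840 = 2014.29 → $2,010.

$2,010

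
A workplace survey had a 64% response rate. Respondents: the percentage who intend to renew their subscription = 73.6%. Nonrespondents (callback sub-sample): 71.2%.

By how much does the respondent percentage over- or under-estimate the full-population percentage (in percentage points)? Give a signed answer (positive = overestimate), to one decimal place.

Nonresponse fraction = 1 − 0.64 = 0.36.
Bias = (nonresponse fraction) × (respondent percentage − nonrespondent percentage)
     = 0.36 × (73.6 − 71.2) = 0.36 × 2.4 = 0.864.

+0.9 percentage points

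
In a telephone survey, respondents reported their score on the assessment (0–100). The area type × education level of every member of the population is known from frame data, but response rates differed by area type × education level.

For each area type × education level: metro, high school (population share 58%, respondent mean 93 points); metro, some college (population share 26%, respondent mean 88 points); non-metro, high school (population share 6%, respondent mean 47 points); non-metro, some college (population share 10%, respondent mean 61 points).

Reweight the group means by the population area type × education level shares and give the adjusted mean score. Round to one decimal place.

Post-stratification weights by population share, not respondent share:
  metro, high school: 0.58 × 93 = 53.94
  metro, some college: 0.26 × 88 = 22.88
  non-metro, high school: 0.06 × 47 = 2.82
  non-metro, some college: 0.1 × 61 = 6.1
Post-stratified estimate = 85.74 → 85.7.

85.7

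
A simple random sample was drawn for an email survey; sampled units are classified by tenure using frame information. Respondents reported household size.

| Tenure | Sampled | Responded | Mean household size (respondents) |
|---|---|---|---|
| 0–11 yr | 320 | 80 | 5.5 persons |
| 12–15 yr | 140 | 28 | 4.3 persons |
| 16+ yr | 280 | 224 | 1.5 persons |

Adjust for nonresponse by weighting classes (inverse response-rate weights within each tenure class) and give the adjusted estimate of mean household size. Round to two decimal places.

Response rates by class: 0–11 yr 80/320 = 25%, 12–15 yr 28/140 = 20%, 16+ yr 224/280 = 80%.
Weighting each respondent by the inverse class response rate inflates each class back to its sampled size, so the class weight is n_sampled:
  0–11 yr: 320 × 5.5 = 1760
  12–15 yr: 140 × 4.3 = 602
  16+ yr: 280 × 1.5 = 420
Adjusted estimate = 2782 / 740 = 3.75946 → 3.76.

3.76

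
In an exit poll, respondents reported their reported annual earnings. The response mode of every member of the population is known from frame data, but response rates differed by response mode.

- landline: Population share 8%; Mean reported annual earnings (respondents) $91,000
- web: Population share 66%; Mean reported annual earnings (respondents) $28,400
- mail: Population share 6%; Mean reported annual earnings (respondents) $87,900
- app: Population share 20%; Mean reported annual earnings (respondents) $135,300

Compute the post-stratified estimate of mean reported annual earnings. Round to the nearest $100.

Post-stratification weights by population share, not respondent share:
  landline: 0.08 × 91,000 = 7280
  web: 0.66 × 28,400 = 18,744
  mail: 0.06 × 87,900 = 5274
  app: 0.2 × 135,300 = 27,060
Post-stratified estimate = 58,358 → $58,400.

$58,400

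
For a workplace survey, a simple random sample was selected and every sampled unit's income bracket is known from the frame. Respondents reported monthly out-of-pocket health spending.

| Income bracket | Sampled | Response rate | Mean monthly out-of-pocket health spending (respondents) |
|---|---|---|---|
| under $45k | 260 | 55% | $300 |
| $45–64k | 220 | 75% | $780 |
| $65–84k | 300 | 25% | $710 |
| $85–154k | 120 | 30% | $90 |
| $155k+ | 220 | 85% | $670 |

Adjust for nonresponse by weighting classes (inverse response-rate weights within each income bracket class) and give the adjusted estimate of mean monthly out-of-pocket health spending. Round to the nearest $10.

Weighting each respondent by the inverse class response rate inflates each class back to its sampled size, so the class weight is n_sampled:
  under $45k: 260 × 300 = 78,000
  $45–64k: 220 × 780 = 171,600
  $65–84k: 300 × 710 = 213,000
  $85–154k: 120 × 90 = 10,800
  $155k+: 220 × 670 = 147,400
Adjusted estimate = 620,800 / 1,120 = 554.286 → $550.

$550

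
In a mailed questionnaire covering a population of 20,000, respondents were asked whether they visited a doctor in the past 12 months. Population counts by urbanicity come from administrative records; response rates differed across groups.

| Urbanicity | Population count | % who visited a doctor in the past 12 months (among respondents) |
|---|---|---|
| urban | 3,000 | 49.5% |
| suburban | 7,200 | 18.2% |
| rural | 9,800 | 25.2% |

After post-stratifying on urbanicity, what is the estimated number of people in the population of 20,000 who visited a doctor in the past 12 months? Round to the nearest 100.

5,300

Estimated count per cell = population count × respondent percentage:
  urban: 3,000 × 49.5% = 1485
  suburban: 7,200 × 18.2% = 1310.4
  rural: 9,800 × 25.2% = 2469.6
Estimated total = 5265 → 5,300.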